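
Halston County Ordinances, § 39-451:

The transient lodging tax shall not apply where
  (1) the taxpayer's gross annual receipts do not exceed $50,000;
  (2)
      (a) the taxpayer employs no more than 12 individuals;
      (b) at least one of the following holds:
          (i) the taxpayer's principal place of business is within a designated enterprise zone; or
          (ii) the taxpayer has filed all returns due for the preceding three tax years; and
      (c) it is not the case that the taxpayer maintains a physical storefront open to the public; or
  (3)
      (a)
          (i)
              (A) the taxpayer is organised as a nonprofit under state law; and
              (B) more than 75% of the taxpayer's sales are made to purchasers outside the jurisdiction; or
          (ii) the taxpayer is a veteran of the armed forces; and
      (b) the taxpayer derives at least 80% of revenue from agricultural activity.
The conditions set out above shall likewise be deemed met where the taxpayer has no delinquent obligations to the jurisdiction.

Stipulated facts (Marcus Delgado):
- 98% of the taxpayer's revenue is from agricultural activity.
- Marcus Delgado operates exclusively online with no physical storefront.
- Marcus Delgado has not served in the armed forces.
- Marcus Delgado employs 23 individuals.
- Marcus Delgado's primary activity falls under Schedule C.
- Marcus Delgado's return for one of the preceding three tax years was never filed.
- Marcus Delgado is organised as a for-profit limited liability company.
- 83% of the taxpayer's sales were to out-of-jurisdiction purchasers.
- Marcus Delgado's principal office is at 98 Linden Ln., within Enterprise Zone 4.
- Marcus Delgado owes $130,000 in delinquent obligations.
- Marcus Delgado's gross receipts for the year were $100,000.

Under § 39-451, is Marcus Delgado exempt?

(1) receipts ≤ $50,000 — fails.
(a) ≤ 12 employees — not met.
(i) in enterprise zone — holds.
(ii) returns current — not met.
(b) = T OR F = true.
(c) not (has storefront) — holds.
So (2) is not satisfied (F AND T AND T).
(A) nonprofit — not met.
(B) >75% out-of-jur. sales — holds.
(i): F AND T → false.
(ii) veteran — not met.
So (a) is not satisfied (F OR F).
(b) ≥80% agricultural — holds.
So (3) is not satisfied (F AND T).
Overall: F OR F OR F → false.
Exception (no delinquency) — not satisfied.
Result: main false OR exception false → false.

No — not exempt.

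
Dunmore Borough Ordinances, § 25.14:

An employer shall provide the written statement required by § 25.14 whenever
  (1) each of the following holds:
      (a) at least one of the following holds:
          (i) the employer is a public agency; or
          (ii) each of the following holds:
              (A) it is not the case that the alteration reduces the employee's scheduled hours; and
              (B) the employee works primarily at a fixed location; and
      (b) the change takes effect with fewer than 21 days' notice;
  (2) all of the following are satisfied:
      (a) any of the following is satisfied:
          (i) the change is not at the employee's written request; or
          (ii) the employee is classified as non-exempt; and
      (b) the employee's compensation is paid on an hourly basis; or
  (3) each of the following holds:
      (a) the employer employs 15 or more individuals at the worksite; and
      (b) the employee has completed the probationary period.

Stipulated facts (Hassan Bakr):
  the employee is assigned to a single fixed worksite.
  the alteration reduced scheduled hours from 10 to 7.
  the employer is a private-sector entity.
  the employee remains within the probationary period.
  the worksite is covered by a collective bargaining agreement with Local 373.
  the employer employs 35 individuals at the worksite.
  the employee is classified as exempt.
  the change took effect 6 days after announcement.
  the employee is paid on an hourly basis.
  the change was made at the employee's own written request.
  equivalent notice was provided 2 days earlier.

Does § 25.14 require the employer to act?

No — not required.

(i) public agency — not met.
(A) not (hours reduced) — not met.
(B) fixed location — holds.
(ii): F AND T → false.
(a) = F OR F = false.
(b) < 21 days' notice — holds.
So (1) is not satisfied (F AND T).
(i) not employee-requested — fails.
(ii) non-exempt — fails.
(a) = F OR F = false.
(b) hourly-paid — holds.
(2): F AND T → false.
(a) ≥ 15 at site — satisfied.
(b) past probation — not met.
So (3) is not satisfied (T AND F).
Overall: F OR F OR F → false.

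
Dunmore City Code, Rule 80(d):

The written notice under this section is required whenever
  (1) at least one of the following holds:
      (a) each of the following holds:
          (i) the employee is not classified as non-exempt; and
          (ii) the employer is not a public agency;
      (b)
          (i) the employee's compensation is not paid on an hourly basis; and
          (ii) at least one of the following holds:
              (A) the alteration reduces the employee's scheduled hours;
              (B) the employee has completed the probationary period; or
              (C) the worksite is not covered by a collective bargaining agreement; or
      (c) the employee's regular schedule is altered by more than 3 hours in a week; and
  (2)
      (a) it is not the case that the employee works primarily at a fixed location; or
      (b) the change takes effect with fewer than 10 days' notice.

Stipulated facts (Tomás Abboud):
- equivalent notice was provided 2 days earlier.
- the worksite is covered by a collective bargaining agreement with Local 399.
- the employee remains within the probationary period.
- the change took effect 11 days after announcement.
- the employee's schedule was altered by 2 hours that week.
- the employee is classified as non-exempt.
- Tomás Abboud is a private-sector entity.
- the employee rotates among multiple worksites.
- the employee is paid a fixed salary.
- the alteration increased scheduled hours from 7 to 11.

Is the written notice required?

No — not required.

(i) not (non-exempt) — fails.
(ii) not (public agency) — holds.
(a): F AND T → false.
(i) not (hourly-paid) — met.
(A) hours reduced — fails.
(B) past probation — not satisfied.
(C) no CBA — fails.
(ii) = F OR F OR F = false.
(b): T AND F → false.
(c) schedule shift > 3h — not satisfied.
(1): F OR F OR F → false.
(a) not (fixed location) — satisfied.
(b) < 10 days' notice — not met.
(2) = T OR F = true.
Overall: F AND T → false.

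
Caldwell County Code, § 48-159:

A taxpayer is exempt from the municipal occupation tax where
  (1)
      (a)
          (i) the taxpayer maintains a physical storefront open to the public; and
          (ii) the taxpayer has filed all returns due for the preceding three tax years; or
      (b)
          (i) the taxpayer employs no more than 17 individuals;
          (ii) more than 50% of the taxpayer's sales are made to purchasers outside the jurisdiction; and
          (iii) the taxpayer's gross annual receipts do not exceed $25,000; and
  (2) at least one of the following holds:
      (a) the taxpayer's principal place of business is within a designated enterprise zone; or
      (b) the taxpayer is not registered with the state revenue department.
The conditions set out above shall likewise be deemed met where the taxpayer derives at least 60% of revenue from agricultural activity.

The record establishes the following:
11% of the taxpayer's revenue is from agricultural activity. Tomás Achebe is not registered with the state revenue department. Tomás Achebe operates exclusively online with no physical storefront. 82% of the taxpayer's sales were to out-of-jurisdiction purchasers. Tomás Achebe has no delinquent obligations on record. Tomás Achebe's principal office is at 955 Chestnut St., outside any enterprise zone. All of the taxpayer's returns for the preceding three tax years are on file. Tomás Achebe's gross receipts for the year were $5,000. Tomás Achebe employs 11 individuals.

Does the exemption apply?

Yes — exempt.

(i) has storefront — fails.
(ii) returns current — satisfied.
(a): F AND T → false.
(i) ≤ 17 employees — satisfied.
(ii) >50% out-of-jur. sales — holds.
(iii) receipts ≤ $25,000 — holds.
(b) = T AND T AND T = true.
(1): F OR T → true.
(a) in enterprise zone — fails.
(b) not (state-registered) — holds.
(2) = F OR T = true.
So Overall is satisfied (T AND T).
Exception (≥60% agricultural) — not satisfied.
Result: main true OR exception false → true.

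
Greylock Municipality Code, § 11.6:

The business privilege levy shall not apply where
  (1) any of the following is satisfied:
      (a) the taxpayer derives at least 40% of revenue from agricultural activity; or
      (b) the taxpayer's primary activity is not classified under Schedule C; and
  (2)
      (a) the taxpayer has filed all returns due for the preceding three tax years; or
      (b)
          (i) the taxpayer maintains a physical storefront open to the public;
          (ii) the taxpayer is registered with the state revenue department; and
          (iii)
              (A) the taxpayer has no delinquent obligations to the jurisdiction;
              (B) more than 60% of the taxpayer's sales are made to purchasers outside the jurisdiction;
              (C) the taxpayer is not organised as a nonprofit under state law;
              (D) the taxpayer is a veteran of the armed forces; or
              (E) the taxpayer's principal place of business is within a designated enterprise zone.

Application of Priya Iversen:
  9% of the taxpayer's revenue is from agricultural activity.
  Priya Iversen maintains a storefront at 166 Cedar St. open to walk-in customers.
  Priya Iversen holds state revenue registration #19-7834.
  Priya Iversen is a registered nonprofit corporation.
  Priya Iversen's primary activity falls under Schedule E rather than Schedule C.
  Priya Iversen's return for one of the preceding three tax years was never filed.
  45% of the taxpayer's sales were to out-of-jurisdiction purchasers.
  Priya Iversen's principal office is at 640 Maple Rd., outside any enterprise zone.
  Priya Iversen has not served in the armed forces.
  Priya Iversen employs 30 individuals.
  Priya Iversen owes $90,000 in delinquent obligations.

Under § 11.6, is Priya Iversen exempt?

No — not exempt.

(a) ≥40% agricultural — not met.
(b) not (Schedule C activity) — met.
So (1) is satisfied (F OR T).
(a) returns current — not met.
(i) has storefront — satisfied.
(ii) state-registered — met.
(A) no delinquency — fails.
(B) >60% out-of-jur. sales — not met.
(C) not (nonprofit) — fails.
(D) veteran — not satisfied.
(E) in enterprise zone — not satisfied.
(iii): F OR F OR F OR F OR F → false.
(b) = T AND T AND F = false.
(2): F OR F → false.
So Overall is not satisfied (T AND F).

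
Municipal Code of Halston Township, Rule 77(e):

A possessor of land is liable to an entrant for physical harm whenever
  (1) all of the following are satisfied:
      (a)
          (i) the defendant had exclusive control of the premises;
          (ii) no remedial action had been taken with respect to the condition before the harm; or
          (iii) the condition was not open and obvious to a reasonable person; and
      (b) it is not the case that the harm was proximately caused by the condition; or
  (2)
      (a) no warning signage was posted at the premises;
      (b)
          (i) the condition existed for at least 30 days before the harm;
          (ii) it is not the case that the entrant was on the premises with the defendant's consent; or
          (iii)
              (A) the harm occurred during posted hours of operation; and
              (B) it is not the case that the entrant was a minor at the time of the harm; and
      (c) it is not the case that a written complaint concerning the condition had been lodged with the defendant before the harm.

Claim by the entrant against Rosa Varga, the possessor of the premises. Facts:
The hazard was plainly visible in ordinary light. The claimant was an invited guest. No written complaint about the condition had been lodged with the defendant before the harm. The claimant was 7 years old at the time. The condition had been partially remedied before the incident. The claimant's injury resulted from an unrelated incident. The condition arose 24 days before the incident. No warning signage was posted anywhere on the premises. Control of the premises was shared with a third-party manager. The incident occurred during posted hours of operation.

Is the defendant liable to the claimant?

(i) exclusive control — not satisfied.
(ii) no remedial action — fails.
(iii) not open/obvious — not satisfied.
(a): F OR F OR F → false.
(b) not (proximate cause) — satisfied.
(1) = F AND T = false.
(a) no signage posted — holds.
(i) condition ≥30 days old — fails.
(ii) not (consent to enter) — fails.
(A) during posted hours — satisfied.
(B) not (entrant a minor) — not met.
(iii): T AND F → false.
(b): F OR F OR F → false.
(c) not (complaint lodged) — satisfied.
(2) = T AND F AND T = false.
Overall: F OR F → false.

No — not liable.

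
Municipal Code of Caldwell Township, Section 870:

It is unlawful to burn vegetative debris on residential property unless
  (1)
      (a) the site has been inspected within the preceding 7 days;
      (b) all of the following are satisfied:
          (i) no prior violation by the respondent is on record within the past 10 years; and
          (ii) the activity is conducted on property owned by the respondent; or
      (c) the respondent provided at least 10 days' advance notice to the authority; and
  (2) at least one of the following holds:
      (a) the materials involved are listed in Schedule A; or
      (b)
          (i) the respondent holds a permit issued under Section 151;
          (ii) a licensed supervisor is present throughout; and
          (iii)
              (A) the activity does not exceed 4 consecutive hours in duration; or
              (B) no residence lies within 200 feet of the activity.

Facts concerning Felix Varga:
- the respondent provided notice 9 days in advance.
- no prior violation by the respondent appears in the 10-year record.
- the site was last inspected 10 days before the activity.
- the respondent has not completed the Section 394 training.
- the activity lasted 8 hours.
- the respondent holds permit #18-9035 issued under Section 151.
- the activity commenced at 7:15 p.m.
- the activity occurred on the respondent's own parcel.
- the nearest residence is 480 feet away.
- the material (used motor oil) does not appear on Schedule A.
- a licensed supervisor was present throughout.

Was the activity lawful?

Yes — lawful.

(a) site inspected — not met.
(i) no prior violation — holds.
(ii) own property — satisfied.
(b) = T AND T = true.
(c) ≥10 days' notice — not met.
So (1) is satisfied (F OR T OR F).
(a) Schedule A material — fails.
(i) holds permit — satisfied.
(ii) supervisor present — met.
(A) ≤ 4 hrs duration — not satisfied.
(B) no residence in 200 ft — satisfied.
(iii) = F OR T = true.
(b) = T AND T AND T = true.
(2): F OR T → true.
Overall: T AND T → true.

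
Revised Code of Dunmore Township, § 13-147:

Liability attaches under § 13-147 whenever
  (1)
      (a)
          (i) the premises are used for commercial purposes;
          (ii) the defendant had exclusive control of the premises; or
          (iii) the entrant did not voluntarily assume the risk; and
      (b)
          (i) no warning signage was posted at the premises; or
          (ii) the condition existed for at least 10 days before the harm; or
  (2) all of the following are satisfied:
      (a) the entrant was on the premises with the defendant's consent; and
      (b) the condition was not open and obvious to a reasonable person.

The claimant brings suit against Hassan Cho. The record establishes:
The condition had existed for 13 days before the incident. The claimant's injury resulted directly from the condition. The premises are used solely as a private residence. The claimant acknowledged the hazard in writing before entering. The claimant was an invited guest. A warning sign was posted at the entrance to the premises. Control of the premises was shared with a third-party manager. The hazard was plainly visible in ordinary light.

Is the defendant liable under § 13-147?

No — not liable.

(i) commercial use — not met.
(ii) exclusive control — fails.
(iii) no assumed risk — not met.
(a) = F OR F OR F = false.
(i) no signage posted — not satisfied.
(ii) condition ≥10 days old — met.
So (b) is satisfied (F OR T).
(1): F AND T → false.
(a) consent to enter — met.
(b) not open/obvious — not satisfied.
(2) = T AND F = false.
Overall = F OR F = false.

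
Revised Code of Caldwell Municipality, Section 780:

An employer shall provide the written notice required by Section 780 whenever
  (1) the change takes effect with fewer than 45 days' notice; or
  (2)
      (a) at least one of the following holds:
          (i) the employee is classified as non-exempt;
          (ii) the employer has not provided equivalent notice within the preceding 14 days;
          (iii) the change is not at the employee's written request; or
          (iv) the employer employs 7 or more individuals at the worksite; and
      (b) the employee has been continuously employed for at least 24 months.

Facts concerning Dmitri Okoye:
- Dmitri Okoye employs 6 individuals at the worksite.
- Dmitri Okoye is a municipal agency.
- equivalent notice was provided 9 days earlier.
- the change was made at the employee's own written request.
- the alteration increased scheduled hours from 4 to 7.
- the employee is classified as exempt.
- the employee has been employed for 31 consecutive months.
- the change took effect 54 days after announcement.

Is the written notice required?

(1) < 45 days' notice — not met.
(i) non-exempt — not met.
(ii) no recent notice — not met.
(iii) not employee-requested — fails.
(iv) ≥ 7 at site — fails.
(a): F OR F OR F OR F → false.
(b) tenure ≥ 24 mo. — met.
(2) = F AND T = false.
So Overall is not satisfied (F OR F).

No — not required.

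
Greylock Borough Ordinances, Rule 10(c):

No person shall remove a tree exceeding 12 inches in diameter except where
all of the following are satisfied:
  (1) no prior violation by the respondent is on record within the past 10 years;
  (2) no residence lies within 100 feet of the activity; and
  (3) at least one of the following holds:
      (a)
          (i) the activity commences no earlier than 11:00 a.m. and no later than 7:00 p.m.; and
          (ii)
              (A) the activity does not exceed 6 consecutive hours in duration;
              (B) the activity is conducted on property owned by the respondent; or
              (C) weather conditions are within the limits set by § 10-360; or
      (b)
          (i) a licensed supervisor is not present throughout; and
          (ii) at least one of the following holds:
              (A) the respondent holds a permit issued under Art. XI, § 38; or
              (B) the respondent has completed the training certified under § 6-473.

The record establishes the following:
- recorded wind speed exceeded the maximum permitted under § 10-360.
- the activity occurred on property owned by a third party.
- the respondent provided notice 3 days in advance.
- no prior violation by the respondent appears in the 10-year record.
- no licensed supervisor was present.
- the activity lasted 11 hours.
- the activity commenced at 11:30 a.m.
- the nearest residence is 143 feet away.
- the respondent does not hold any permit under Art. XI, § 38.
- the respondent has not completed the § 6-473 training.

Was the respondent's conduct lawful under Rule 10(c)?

(1) no prior violation — met.
(2) no residence in 100 ft — holds.
(i) start within hours — satisfied.
(A) ≤ 6 hrs duration — not satisfied.
(B) own property — fails.
(C) weather ok — not satisfied.
(ii): F OR F OR F → false.
(a): T AND F → false.
(i) not (supervisor present) — satisfied.
(A) holds permit — not met.
(B) training certified — fails.
(ii): F OR F → false.
(b) = T AND F = false.
(3) = F OR F = false.
Overall = T AND T AND F = false.

No — unlawful.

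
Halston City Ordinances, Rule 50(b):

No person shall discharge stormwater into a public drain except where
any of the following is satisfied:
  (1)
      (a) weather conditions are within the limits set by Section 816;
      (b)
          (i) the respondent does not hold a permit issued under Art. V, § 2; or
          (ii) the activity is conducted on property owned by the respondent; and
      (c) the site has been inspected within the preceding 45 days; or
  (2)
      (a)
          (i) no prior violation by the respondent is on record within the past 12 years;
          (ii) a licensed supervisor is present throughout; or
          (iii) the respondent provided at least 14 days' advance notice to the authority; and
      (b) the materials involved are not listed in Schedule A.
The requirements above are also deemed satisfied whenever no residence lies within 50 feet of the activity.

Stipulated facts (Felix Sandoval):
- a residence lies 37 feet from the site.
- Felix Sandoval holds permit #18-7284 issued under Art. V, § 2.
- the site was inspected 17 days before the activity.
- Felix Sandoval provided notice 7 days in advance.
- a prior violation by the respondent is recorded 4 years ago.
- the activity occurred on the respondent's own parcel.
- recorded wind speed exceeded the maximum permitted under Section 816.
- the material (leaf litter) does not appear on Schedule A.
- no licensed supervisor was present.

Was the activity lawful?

No — unlawful.

(a) weather ok — fails.
(i) not (holds permit) — not met.
(ii) own property — met.
(b): F OR T → true.
(c) site inspected — met.
So (1) is not satisfied (F AND T AND T).
(i) no prior violation — not met.
(ii) supervisor present — fails.
(iii) ≥14 days' notice — not satisfied.
So (a) is not satisfied (F OR F OR F).
(b) not (Schedule A material) — holds.
(2) = F AND T = false.
Overall: F OR F → false.
Exception (no residence in 50 ft) — not satisfied.
Result: main false OR exception false → false.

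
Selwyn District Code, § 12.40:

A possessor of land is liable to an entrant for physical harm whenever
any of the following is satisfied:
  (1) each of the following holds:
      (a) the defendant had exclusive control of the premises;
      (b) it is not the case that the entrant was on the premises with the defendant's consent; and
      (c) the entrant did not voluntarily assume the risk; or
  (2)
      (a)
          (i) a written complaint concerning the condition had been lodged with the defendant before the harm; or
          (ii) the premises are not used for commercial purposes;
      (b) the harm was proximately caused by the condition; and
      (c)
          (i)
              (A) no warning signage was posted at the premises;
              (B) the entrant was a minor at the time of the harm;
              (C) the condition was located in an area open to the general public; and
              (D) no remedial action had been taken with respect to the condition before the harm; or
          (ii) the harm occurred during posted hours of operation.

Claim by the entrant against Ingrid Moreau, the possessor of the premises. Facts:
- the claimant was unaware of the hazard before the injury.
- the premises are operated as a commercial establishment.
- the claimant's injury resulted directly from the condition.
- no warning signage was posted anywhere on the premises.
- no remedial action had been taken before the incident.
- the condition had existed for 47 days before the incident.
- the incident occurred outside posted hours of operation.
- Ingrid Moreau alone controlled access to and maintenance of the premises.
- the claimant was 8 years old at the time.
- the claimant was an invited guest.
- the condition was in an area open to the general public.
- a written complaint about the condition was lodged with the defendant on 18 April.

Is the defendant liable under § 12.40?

Yes — liable.

(a) exclusive control — holds.
(b) not (consent to enter) — not satisfied.
(c) no assumed risk — holds.
(1) = T AND F AND T = false.
(i) complaint lodged — met.
(ii) not (commercial use) — not satisfied.
(a) = T OR F = true.
(b) proximate cause — met.
(A) no signage posted — satisfied.
(B) entrant a minor — satisfied.
(C) public area — satisfied.
(D) no remedial action — satisfied.
(i): T AND T AND T AND T → true.
(ii) during posted hours — not met.
(c): T OR F → true.
(2) = T AND T AND T = true.
Overall = F OR T = true.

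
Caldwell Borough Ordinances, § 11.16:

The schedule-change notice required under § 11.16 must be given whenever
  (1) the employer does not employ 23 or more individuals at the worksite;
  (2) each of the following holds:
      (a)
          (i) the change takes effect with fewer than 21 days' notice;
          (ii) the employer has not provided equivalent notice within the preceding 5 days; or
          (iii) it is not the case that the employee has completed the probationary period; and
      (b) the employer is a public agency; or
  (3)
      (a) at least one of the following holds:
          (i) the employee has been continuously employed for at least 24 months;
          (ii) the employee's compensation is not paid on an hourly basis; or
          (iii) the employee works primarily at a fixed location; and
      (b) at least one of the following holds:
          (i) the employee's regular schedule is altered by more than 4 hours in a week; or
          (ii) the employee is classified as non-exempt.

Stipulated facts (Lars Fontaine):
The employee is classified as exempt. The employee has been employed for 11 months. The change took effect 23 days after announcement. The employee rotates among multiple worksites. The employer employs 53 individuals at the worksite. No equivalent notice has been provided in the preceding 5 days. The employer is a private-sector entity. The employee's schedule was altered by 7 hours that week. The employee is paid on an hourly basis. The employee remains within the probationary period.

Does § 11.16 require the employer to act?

No — not required.

(1) not (≥ 23 at site) — not satisfied.
(i) < 21 days' notice — not satisfied.
(ii) no recent notice — met.
(iii) not (past probation) — met.
(a): F OR T OR T → true.
(b) public agency — not satisfied.
So (2) is not satisfied (T AND F).
(i) tenure ≥ 24 mo. — not met.
(ii) not (hourly-paid) — not satisfied.
(iii) fixed location — fails.
(a) = F OR F OR F = false.
(i) schedule shift > 4h — met.
(ii) non-exempt — not met.
So (b) is satisfied (T OR F).
So (3) is not satisfied (F AND T).
So Overall is not satisfied (F OR F OR F).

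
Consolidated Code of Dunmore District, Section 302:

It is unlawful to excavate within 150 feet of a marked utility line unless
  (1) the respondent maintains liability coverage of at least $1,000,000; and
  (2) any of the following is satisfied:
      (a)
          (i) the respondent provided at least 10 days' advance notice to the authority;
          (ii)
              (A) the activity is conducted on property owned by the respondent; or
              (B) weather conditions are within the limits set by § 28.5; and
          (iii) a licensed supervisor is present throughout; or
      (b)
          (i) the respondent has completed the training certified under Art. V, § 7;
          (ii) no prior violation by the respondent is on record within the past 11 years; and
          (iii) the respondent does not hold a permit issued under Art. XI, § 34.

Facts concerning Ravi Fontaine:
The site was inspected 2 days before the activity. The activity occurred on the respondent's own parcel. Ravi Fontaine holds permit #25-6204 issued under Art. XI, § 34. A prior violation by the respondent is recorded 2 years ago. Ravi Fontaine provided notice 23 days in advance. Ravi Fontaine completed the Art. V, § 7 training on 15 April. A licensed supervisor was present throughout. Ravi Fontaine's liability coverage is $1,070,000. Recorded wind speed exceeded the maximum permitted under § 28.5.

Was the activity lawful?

(1) coverage ≥ $1,000,000 — satisfied.
(i) ≥10 days' notice — satisfied.
(A) own property — met.
(B) weather ok — fails.
(ii) = T OR F = true.
(iii) supervisor present — satisfied.
(a): T AND T AND T → true.
(i) training certified — holds.
(ii) no prior violation — not satisfied.
(iii) not (holds permit) — not satisfied.
(b): T AND F AND F → false.
So (2) is satisfied (T OR F).
Overall = T AND T = true.

Yes — lawful.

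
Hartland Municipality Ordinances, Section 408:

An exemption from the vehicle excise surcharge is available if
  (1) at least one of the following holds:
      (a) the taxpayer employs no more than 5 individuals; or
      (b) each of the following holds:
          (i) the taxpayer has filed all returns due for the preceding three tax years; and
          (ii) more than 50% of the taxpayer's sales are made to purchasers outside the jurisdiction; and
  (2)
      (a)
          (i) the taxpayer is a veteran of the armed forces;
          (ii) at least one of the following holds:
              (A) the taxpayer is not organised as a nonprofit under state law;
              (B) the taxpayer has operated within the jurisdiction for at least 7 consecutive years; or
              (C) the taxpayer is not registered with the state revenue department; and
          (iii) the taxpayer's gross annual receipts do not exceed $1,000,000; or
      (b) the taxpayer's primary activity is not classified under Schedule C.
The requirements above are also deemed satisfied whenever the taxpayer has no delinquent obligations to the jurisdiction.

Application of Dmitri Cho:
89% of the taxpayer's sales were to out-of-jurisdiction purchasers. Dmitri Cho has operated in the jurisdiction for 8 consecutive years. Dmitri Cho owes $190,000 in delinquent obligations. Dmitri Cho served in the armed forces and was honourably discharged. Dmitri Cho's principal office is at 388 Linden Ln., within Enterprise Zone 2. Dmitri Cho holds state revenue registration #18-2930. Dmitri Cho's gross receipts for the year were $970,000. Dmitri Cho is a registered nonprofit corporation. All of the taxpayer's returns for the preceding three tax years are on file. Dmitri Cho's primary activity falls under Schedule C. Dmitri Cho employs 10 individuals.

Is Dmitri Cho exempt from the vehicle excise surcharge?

Yes — exempt.

(a) ≤ 5 employees — fails.
(i) returns current — holds.
(ii) >50% out-of-jur. sales — satisfied.
(b): T AND T → true.
So (1) is satisfied (F OR T).
(i) veteran — holds.
(A) not (nonprofit) — fails.
(B) ≥ 7 yrs in jurisdiction — satisfied.
(C) not (state-registered) — fails.
So (ii) is satisfied (F OR T OR F).
(iii) receipts ≤ $1,000,000 — holds.
(a): T AND T AND T → true.
(b) not (Schedule C activity) — fails.
So (2) is satisfied (T OR F).
So Overall is satisfied (T AND T).
Exception (no delinquency) — not satisfied.
Result: main true OR exception false → true.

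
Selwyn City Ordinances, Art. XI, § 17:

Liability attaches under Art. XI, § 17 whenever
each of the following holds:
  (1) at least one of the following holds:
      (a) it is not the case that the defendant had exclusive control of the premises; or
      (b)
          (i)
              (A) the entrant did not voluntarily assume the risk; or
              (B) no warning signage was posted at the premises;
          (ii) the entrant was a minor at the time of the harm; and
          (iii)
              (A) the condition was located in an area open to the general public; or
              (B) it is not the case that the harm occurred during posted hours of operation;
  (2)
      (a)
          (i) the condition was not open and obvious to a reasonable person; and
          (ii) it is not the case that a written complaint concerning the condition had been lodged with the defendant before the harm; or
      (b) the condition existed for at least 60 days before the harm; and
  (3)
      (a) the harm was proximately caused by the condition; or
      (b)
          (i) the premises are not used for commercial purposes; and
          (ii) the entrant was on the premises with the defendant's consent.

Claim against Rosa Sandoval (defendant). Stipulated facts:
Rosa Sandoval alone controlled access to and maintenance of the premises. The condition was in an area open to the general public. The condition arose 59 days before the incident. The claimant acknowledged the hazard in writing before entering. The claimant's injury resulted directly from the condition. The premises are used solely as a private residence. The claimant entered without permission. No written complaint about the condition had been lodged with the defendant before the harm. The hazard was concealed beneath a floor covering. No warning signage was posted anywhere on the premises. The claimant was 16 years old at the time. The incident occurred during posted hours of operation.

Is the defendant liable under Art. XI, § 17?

Yes — liable.

(a) not (exclusive control) — not met.
(A) no assumed risk — fails.
(B) no signage posted — satisfied.
(i): F OR T → true.
(ii) entrant a minor — holds.
(A) public area — satisfied.
(B) not (during posted hours) — not met.
(iii): T OR F → true.
(b) = T AND T AND T = true.
(1): F OR T → true.
(i) not open/obvious — met.
(ii) not (complaint lodged) — met.
So (a) is satisfied (T AND T).
(b) condition ≥60 days old — not satisfied.
(2): T OR F → true.
(a) proximate cause — holds.
(i) not (commercial use) — satisfied.
(ii) consent to enter — fails.
So (b) is not satisfied (T AND F).
So (3) is satisfied (T OR F).
So Overall is satisfied (T AND T AND T).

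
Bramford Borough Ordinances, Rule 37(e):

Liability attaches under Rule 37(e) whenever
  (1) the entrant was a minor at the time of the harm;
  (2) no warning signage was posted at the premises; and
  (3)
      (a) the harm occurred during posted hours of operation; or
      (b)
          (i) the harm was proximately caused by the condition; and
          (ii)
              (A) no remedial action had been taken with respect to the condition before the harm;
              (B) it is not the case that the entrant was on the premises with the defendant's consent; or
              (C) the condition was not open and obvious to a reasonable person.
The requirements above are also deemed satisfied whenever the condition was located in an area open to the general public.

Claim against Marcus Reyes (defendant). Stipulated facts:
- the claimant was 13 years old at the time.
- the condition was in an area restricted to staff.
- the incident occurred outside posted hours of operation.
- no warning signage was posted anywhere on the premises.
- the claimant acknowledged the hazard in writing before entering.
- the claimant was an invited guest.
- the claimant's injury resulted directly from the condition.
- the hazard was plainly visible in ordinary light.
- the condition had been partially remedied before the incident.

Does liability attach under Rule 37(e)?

No — not liable.

(1) entrant a minor — holds.
(2) no signage posted — satisfied.
(a) during posted hours — not satisfied.
(i) proximate cause — satisfied.
(A) no remedial action — not satisfied.
(B) not (consent to enter) — not met.
(C) not open/obvious — fails.
(ii): F OR F OR F → false.
(b): T AND F → false.
(3) = F OR F = false.
So Overall is not satisfied (T AND T AND F).
Exception (public area) — not satisfied.
Result: main false OR exception false → false.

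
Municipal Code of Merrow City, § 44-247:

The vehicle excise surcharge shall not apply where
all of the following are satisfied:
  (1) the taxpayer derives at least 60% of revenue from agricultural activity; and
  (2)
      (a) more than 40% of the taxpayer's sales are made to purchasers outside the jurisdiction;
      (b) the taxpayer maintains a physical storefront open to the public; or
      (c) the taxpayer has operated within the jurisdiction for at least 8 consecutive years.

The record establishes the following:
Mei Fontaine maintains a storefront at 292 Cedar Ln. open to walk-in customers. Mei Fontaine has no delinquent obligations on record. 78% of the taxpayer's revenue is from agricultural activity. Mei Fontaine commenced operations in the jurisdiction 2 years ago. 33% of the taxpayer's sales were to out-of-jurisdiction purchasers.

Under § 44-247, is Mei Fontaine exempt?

(1) ≥60% agricultural — met.
(a) >40% out-of-jur. sales — not met.
(b) has storefront — holds.
(c) ≥ 8 yrs in jurisdiction — fails.
So (2) is satisfied (F OR T OR F).
Overall = T AND T = true.

Yes — exempt.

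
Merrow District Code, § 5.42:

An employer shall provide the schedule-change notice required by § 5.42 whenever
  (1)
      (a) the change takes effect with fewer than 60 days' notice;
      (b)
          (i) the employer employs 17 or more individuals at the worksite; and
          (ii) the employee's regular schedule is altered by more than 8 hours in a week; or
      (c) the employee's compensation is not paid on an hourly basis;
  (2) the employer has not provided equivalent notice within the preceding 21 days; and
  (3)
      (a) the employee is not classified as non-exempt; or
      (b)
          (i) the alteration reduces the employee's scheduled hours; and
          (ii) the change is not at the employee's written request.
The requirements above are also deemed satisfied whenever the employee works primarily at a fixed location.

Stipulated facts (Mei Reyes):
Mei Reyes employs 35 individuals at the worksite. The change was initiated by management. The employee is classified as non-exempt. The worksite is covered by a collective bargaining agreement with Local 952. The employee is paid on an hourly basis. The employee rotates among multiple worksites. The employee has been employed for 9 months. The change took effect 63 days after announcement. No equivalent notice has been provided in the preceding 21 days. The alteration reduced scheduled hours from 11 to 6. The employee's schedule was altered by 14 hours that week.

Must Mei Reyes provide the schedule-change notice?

(a) < 60 days' notice — not satisfied.
(i) ≥ 17 at site — holds.
(ii) schedule shift > 8h — met.
(b) = T AND T = true.
(c) not (hourly-paid) — not satisfied.
(1) = F OR T OR F = true.
(2) no recent notice — holds.
(a) not (non-exempt) — not met.
(i) hours reduced — satisfied.
(ii) not employee-requested — satisfied.
So (b) is satisfied (T AND T).
(3): F OR T → true.
So Overall is satisfied (T AND T AND T).
Exception (fixed location) — not satisfied.
Result: main true OR exception false → true.

Yes — required.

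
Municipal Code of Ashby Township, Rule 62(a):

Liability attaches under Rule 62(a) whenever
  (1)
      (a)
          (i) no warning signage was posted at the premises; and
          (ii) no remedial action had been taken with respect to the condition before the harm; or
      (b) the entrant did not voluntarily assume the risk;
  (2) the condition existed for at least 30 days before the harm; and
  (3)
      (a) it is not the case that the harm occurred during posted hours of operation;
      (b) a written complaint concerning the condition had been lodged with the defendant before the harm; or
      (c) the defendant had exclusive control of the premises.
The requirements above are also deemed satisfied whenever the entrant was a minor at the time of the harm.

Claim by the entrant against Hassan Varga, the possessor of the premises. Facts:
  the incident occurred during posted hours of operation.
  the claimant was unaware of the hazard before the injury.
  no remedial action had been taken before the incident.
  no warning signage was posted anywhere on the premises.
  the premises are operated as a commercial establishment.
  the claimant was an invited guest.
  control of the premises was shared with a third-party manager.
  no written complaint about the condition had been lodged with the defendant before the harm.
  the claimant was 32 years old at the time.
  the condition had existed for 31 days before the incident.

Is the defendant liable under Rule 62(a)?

No — not liable.

(i) no signage posted — met.
(ii) no remedial action — met.
So (a) is satisfied (T AND T).
(b) no assumed risk — satisfied.
(1) = T OR T = true.
(2) condition ≥30 days old — holds.
(a) not (during posted hours) — not satisfied.
(b) complaint lodged — fails.
(c) exclusive control — not met.
(3) = F OR F OR F = false.
Overall = T AND T AND F = false.
Exception (entrant a minor) — not satisfied.
Result: main false OR exception false → false.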